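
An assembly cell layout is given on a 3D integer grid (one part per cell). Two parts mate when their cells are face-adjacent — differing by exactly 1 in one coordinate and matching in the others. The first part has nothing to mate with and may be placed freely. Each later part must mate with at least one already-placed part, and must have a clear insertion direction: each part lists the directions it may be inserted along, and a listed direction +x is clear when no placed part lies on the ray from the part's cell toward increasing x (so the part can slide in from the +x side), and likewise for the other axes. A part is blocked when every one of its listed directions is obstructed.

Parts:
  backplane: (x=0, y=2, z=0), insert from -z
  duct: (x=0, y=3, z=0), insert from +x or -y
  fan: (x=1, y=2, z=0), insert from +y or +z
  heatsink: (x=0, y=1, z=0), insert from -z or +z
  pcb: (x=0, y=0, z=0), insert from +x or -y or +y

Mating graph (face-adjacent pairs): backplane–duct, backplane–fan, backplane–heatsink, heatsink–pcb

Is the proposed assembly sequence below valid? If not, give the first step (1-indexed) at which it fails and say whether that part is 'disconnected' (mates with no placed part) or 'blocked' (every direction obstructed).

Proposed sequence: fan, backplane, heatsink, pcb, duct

Valid

1. fan@(1, 2, 0) [+y clear] — {fan}
2. backplane@(0, 2, 0) [-z clear] — {backplane, fan}
3. heatsink@(0, 1, 0) [-z clear] — {backplane, fan, heatsink}
4. pcb@(0, 0, 0) [+x clear] — {backplane, fan, heatsink, pcb}
5. duct@(0, 3, 0) [+x clear] — {backplane, duct, fan, heatsink, pcb}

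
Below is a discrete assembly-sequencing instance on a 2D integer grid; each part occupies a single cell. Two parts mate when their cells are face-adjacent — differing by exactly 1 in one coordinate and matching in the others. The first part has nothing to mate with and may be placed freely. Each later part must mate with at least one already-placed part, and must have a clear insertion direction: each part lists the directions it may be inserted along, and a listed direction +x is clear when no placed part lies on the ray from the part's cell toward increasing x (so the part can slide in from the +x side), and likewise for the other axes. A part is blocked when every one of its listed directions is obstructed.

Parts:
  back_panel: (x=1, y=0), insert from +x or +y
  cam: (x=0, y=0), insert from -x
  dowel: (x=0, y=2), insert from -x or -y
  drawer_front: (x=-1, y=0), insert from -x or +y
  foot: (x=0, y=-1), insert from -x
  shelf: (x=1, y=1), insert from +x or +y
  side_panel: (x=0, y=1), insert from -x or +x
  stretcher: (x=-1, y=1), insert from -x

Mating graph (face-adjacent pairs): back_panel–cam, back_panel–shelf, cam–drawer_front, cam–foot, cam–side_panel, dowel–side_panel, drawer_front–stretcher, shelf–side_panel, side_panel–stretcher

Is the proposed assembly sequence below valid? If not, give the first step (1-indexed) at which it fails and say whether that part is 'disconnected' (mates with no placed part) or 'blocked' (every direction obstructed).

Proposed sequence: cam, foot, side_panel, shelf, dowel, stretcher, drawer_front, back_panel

1. cam@(0, 0) [-x clear] — {cam}
2. foot@(0, -1) [-x clear] — {cam, foot}
3. side_panel@(0, 1) [-x clear] — {cam, foot, side_panel}
4. shelf@(1, 1) [+x clear] — {cam, foot, shelf, side_panel}
5. dowel@(0, 2) [-x clear] — {cam, dowel, foot, shelf, side_panel}
6. stretcher@(-1, 1) [-x clear] — {cam, dowel, foot, shelf, side_panel, stretcher}
7. drawer_front@(-1, 0) [-x clear] — {cam, dowel, drawer_front, foot, shelf, side_panel, stretcher}
8. back_panel@(1, 0) [+x clear] — {back_panel, cam, dowel, drawer_front, foot, shelf, side_panel, stretcher}

Valid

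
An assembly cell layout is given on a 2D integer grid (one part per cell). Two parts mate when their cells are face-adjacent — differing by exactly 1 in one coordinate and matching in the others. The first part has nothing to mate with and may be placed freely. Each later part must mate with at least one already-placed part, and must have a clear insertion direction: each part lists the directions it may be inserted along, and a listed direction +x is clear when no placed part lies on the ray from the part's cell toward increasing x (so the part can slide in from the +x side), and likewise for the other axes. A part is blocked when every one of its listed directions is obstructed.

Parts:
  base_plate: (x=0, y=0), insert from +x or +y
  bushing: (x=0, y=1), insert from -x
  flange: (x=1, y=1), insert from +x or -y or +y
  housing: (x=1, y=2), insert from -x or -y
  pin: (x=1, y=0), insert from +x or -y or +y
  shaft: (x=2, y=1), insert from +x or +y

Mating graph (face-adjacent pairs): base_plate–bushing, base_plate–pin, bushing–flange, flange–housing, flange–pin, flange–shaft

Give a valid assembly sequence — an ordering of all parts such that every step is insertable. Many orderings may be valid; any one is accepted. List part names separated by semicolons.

1. base_plate@(0, 0) [+x clear] — {base_plate}
2. bushing@(0, 1) [-x clear] — {base_plate, bushing}
3. flange@(1, 1) [+x clear] — {base_plate, bushing, flange}
4. shaft@(2, 1) [+x clear] — {base_plate, bushing, flange, shaft}
5. housing@(1, 2) [-x clear] — {base_plate, bushing, flange, housing, shaft}
6. pin@(1, 0) [+x clear] — {base_plate, bushing, flange, housing, pin, shaft}

base_plate; bushing; flange; shaft; housing; pin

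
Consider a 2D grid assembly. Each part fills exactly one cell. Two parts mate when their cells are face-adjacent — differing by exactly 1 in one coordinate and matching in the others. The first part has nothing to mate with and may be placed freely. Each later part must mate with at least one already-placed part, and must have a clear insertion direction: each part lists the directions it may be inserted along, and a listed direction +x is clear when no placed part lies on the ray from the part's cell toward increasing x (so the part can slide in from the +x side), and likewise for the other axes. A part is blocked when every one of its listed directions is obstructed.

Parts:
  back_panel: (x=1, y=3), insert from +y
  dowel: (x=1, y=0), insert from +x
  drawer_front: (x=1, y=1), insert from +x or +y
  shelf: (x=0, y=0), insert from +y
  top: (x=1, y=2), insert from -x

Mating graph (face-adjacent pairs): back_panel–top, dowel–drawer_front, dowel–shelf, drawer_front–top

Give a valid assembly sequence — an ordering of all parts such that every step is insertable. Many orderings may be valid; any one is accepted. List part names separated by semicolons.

top; drawer_front; back_panel; dowel; shelf

1. top@(1, 2) [-x clear] — {top}
2. drawer_front@(1, 1) [+x clear] — {drawer_front, top}
3. back_panel@(1, 3) [+y clear] — {back_panel, drawer_front, top}
4. dowel@(1, 0) [+x clear] — {back_panel, dowel, drawer_front, top}
5. shelf@(0, 0) [+y clear] — {back_panel, dowel, drawer_front, shelf, top}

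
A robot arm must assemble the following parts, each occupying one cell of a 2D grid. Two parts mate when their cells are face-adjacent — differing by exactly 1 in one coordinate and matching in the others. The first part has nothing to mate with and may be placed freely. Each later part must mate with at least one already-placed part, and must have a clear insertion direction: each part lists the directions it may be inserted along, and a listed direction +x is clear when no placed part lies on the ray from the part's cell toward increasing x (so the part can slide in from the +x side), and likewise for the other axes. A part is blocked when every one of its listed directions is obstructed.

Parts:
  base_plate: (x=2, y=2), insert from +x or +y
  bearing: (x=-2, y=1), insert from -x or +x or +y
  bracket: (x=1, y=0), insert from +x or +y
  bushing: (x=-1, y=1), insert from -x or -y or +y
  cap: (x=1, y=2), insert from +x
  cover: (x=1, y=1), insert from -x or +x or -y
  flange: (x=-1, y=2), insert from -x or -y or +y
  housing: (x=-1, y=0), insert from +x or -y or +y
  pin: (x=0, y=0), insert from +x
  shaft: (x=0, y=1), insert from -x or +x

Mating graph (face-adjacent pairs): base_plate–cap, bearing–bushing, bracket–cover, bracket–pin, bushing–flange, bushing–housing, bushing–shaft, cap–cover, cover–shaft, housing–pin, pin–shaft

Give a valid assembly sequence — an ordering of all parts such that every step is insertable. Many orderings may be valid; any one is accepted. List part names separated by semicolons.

1. cap@(1, 2) [+x clear] — {cap}
2. base_plate@(2, 2) [+x clear] — {base_plate, cap}
3. cover@(1, 1) [-x clear] — {base_plate, cap, cover}
4. shaft@(0, 1) [-x clear] — {base_plate, cap, cover, shaft}
5. bushing@(-1, 1) [-x clear] — {base_plate, bushing, cap, cover, shaft}
6. bearing@(-2, 1) [-x clear] — {base_plate, bearing, bushing, cap, cover, shaft}
7. housing@(-1, 0) [+x clear] — {base_plate, bearing, bushing, cap, cover, housing, shaft}
8. flange@(-1, 2) [-x clear] — {base_plate, bearing, bushing, cap, cover, flange, housing, shaft}
9. pin@(0, 0) [+x clear] — {base_plate, bearing, bushing, cap, cover, flange, housing, pin, shaft}
10. bracket@(1, 0) [+x clear] — {base_plate, bearing, bracket, bushing, cap, cover, flange, housing, pin, shaft}

cap; base_plate; cover; shaft; bushing; bearing; housing; flange; pin; bracket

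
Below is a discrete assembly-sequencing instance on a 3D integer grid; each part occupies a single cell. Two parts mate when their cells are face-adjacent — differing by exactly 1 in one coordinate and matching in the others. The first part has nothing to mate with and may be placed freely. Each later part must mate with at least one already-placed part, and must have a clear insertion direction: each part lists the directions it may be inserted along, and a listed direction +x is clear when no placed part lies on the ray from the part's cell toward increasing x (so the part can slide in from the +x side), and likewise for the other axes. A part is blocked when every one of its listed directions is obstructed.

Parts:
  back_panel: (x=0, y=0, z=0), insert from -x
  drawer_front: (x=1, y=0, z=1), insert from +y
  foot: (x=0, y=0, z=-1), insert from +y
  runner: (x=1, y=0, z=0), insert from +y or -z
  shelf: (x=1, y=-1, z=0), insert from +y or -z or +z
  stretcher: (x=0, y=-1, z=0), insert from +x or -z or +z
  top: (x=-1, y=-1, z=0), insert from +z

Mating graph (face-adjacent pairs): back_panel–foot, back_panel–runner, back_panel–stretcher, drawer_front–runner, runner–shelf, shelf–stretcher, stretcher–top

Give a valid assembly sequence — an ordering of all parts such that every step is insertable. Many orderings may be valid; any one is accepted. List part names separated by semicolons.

drawer_front; runner; shelf; back_panel; foot; stretcher; top

1. drawer_front@(1, 0, 1) [+y clear] — {drawer_front}
2. runner@(1, 0, 0) [+y clear] — {drawer_front, runner}
3. shelf@(1, -1, 0) [-z clear] — {drawer_front, runner, shelf}
4. back_panel@(0, 0, 0) [-x clear] — {back_panel, drawer_front, runner, shelf}
5. foot@(0, 0, -1) [+y clear] — {back_panel, drawer_front, foot, runner, shelf}
6. stretcher@(0, -1, 0) [-z clear] — {back_panel, drawer_front, foot, runner, shelf, stretcher}
7. top@(-1, -1, 0) [+z clear] — {back_panel, drawer_front, foot, runner, shelf, stretcher, top}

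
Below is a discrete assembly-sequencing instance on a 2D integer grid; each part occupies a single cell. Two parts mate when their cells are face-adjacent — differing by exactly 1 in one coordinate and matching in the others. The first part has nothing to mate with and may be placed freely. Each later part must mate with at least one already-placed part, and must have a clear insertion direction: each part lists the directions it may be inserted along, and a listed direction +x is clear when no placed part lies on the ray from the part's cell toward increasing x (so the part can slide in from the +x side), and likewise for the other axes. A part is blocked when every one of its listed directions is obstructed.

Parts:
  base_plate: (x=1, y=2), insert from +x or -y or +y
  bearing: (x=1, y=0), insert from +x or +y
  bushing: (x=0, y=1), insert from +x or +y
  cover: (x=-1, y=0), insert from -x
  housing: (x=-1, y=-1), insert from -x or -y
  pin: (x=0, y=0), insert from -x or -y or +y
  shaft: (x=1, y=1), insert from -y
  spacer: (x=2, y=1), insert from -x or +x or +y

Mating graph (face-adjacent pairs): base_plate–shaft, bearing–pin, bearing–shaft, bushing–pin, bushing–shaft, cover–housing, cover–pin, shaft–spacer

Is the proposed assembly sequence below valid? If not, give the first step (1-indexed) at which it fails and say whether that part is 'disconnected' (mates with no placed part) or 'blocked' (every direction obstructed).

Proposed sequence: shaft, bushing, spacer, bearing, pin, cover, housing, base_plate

Valid

1. shaft@(1, 1) [-y clear] — {shaft}
2. bushing@(0, 1) [+y clear] — {bushing, shaft}
3. spacer@(2, 1) [+x clear] — {bushing, shaft, spacer}
4. bearing@(1, 0) [+x clear] — {bearing, bushing, shaft, spacer}
5. pin@(0, 0) [-x clear] — {bearing, bushing, pin, shaft, spacer}
6. cover@(-1, 0) [-x clear] — {bearing, bushing, cover, pin, shaft, spacer}
7. housing@(-1, -1) [-x clear] — {bearing, bushing, cover, housing, pin, shaft, spacer}
8. base_plate@(1, 2) [+x clear] — {base_plate, bearing, bushing, cover, housing, pin, shaft, spacer}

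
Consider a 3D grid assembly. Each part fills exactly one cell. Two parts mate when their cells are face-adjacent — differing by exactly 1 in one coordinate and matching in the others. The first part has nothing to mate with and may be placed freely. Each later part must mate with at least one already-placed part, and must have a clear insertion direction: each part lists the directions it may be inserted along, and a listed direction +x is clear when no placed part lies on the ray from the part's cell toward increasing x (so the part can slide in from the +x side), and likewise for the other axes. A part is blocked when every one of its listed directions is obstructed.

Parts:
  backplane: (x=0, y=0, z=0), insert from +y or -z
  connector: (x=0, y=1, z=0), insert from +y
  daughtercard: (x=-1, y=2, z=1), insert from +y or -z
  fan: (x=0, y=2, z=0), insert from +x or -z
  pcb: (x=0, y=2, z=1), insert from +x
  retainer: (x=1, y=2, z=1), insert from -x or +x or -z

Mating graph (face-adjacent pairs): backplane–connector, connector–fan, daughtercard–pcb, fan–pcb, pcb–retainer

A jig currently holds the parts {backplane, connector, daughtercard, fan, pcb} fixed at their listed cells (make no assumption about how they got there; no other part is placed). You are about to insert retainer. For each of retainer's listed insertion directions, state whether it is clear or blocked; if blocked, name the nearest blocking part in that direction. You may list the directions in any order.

-x: nearest on ray is pcb@(0, 2, 1) ⇒ blocked
+x: ray from retainer(1, 2, 1) has no placed part ⇒ clear
-z: ray from retainer(1, 2, 1) has no placed part ⇒ clear

+x: clear; -x: blocked by pcb; -z: clear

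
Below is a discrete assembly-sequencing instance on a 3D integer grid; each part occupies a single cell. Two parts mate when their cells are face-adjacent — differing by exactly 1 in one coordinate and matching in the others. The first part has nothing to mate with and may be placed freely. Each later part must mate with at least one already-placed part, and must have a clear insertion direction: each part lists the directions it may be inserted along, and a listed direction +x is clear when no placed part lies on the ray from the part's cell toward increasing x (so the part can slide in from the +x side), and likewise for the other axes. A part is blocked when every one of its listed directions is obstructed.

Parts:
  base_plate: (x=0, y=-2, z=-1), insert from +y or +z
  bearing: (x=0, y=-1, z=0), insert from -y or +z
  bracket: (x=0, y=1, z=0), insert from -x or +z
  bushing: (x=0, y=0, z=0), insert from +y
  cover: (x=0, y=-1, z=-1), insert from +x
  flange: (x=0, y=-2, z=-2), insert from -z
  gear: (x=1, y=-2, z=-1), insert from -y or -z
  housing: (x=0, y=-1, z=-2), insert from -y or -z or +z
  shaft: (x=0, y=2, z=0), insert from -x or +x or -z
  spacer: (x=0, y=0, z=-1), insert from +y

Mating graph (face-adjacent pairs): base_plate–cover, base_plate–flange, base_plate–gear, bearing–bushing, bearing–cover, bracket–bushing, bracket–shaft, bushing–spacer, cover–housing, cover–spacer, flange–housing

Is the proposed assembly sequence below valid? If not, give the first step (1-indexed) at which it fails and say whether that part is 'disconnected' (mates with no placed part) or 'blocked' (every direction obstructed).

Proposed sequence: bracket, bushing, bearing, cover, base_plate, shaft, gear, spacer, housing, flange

1. bracket@(0, 1, 0) [-x clear] — {bracket}
2. bushing@(0, 0, 0) — +y all obstructed ⇒ blocked

Invalid at step 2 (blocked)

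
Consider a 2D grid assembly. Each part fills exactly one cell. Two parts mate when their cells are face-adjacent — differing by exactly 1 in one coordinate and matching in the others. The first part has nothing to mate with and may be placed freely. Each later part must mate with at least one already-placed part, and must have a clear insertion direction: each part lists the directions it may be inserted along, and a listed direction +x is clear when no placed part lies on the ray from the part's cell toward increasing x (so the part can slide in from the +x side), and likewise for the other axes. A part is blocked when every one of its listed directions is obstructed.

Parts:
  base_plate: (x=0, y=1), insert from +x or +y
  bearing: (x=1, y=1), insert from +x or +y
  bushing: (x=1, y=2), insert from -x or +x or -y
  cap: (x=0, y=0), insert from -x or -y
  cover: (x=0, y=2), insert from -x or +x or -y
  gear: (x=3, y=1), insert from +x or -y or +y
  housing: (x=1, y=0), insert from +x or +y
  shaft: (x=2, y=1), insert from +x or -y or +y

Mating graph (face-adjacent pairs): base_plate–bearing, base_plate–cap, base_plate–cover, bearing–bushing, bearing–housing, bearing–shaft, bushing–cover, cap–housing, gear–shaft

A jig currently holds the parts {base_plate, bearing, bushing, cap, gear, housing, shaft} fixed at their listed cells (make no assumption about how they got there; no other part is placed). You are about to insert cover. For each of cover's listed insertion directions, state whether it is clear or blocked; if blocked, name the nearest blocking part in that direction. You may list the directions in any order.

-x: ray from cover(0, 2) has no placed part ⇒ clear
+x: nearest on ray is bushing@(1, 2) ⇒ blocked
-y: nearest on ray is base_plate@(0, 1) ⇒ blocked

+x: blocked by bushing; -x: clear; -y: blocked by base_plate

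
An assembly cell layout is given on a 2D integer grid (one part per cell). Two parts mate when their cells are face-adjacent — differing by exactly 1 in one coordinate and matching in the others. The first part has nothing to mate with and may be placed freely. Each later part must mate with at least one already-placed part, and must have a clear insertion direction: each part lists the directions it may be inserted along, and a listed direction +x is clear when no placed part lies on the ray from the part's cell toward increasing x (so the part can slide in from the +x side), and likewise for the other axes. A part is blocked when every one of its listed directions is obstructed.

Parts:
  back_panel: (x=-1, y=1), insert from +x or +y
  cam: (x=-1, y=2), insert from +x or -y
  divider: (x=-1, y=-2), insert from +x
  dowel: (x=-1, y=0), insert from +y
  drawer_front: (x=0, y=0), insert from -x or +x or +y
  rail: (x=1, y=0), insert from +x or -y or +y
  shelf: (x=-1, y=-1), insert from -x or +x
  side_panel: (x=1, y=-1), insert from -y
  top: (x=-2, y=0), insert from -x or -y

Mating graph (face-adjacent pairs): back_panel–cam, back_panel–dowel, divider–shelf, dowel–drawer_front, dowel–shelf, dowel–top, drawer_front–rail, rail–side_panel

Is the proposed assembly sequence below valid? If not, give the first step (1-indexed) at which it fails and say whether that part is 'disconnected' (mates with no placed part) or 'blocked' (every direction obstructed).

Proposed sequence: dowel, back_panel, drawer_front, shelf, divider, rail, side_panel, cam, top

1. dowel@(-1, 0) [+y clear] — {dowel}
2. back_panel@(-1, 1) [+x clear] — {back_panel, dowel}
3. drawer_front@(0, 0) [+x clear] — {back_panel, dowel, drawer_front}
4. shelf@(-1, -1) [-x clear] — {back_panel, dowel, drawer_front, shelf}
5. divider@(-1, -2) [+x clear] — {back_panel, divider, dowel, drawer_front, shelf}
6. rail@(1, 0) [+x clear] — {back_panel, divider, dowel, drawer_front, rail, shelf}
7. side_panel@(1, -1) [-y clear] — {back_panel, divider, dowel, drawer_front, rail, shelf, side_panel}
8. cam@(-1, 2) [+x clear] — {back_panel, cam, divider, dowel, drawer_front, rail, shelf, side_panel}
9. top@(-2, 0) [-x clear] — {back_panel, cam, divider, dowel, drawer_front, rail, shelf, side_panel, top}

Valid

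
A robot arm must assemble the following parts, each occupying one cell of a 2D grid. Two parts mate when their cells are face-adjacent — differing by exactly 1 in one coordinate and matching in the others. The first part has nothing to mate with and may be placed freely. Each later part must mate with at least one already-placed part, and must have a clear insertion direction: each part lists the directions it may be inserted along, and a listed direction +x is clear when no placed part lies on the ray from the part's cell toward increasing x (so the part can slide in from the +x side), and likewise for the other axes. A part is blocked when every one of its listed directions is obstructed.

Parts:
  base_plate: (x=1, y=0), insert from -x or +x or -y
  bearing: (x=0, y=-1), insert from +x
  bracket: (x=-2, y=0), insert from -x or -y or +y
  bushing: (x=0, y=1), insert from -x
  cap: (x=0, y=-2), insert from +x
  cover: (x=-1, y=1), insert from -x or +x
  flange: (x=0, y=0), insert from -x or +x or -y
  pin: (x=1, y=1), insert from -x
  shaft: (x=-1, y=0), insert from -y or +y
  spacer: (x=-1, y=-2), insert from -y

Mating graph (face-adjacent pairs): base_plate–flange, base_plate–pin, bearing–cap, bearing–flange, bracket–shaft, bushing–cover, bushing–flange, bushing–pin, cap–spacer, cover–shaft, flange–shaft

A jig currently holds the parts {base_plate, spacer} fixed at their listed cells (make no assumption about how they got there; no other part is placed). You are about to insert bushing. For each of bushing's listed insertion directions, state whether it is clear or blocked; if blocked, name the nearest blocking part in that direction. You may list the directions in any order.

-x: clear

-x: ray from bushing(0, 1) has no placed part ⇒ clear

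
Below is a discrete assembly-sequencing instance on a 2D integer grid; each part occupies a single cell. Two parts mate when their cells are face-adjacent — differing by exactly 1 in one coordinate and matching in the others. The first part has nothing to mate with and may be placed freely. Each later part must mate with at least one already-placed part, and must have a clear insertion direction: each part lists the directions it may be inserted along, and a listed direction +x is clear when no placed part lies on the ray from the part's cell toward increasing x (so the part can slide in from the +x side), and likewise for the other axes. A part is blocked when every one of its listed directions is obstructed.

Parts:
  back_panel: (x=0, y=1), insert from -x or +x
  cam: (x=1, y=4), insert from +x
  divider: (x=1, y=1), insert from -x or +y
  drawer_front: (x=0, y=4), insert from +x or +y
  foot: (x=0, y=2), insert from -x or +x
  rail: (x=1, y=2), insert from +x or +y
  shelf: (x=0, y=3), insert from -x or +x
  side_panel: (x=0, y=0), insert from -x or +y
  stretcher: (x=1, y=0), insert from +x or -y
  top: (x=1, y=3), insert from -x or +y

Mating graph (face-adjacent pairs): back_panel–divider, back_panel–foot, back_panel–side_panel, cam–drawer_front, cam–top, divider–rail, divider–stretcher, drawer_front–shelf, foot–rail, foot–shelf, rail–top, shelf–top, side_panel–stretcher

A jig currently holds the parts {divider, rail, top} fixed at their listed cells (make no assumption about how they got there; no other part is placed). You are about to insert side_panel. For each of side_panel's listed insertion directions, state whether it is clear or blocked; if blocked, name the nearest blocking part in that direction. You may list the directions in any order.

-x: ray from side_panel(0, 0) has no placed part ⇒ clear
+y: ray from side_panel(0, 0) has no placed part ⇒ clear

+y: clear; -x: clear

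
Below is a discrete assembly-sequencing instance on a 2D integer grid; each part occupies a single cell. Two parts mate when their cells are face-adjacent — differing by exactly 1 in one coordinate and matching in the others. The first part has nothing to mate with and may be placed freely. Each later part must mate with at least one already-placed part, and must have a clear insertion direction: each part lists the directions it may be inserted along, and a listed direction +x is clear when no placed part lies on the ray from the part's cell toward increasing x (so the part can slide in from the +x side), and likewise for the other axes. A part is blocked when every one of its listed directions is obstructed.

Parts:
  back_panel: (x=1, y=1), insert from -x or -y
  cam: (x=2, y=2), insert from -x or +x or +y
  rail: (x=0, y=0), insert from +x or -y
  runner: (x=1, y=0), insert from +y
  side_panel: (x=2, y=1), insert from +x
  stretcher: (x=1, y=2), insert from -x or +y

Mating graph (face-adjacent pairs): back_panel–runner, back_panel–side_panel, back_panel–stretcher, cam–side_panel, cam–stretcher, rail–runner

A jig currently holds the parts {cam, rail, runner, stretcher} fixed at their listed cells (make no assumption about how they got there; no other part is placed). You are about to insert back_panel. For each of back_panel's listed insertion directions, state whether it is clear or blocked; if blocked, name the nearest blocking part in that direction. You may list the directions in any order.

-x: clear; -y: blocked by runner

-x: ray from back_panel(1, 1) has no placed part ⇒ clear
-y: nearest on ray is runner@(1, 0) ⇒ blocked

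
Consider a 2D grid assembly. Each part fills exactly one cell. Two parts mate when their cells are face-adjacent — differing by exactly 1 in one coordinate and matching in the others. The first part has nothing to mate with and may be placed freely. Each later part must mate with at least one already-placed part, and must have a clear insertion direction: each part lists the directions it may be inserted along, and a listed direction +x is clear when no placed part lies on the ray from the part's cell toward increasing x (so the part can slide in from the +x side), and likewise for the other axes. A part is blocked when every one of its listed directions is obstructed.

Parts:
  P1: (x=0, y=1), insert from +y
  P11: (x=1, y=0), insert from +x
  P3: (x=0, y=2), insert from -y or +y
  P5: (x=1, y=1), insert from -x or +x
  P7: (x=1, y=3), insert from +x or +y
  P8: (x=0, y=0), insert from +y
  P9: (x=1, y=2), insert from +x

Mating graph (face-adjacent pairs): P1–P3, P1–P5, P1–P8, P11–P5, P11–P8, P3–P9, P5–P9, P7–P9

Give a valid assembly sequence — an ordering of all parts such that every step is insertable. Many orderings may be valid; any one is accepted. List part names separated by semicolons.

1. P9@(1, 2) [+x clear] — {P9}
2. P7@(1, 3) [+x clear] — {P7, P9}
3. P5@(1, 1) [-x clear] — {P5, P7, P9}
4. P11@(1, 0) [+x clear] — {P11, P5, P7, P9}
5. P8@(0, 0) [+y clear] — {P11, P5, P7, P8, P9}
6. P1@(0, 1) [+y clear] — {P1, P11, P5, P7, P8, P9}
7. P3@(0, 2) [+y clear] — {P1, P11, P3, P5, P7, P8, P9}

P9; P7; P5; P11; P8; P1; P3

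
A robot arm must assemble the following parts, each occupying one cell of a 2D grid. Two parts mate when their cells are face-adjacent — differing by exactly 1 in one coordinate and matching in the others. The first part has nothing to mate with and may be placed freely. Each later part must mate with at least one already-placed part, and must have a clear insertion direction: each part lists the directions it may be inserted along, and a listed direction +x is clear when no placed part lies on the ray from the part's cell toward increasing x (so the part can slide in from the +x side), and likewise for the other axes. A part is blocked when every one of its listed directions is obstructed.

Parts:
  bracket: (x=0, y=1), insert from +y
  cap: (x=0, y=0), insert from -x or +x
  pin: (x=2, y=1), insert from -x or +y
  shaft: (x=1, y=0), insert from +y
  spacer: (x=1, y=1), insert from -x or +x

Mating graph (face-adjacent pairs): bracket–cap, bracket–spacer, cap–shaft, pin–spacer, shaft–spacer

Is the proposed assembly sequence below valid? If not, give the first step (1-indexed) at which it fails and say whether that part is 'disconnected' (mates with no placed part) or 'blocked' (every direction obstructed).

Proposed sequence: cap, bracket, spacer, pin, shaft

Invalid at step 5 (blocked)

1. cap@(0, 0) [-x clear] — {cap}
2. bracket@(0, 1) [+y clear] — {bracket, cap}
3. spacer@(1, 1) [+x clear] — {bracket, cap, spacer}
4. pin@(2, 1) [+y clear] — {bracket, cap, pin, spacer}
5. shaft@(1, 0) — +y all obstructed ⇒ blocked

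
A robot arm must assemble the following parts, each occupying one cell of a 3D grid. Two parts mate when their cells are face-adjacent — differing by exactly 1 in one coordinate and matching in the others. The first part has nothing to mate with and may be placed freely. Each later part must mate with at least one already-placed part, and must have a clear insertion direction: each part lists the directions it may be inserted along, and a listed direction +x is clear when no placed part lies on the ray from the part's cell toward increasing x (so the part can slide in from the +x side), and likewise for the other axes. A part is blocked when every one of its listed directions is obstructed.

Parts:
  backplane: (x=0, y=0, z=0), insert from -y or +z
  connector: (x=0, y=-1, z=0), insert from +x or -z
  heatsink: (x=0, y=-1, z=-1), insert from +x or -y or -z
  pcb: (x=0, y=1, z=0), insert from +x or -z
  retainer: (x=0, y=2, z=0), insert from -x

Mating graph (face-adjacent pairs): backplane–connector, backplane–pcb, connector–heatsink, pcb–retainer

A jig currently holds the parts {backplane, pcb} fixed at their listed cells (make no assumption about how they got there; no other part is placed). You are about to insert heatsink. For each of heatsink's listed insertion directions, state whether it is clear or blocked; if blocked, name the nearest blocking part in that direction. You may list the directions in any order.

+x: ray from heatsink(0, -1, -1) has no placed part ⇒ clear
-y: ray from heatsink(0, -1, -1) has no placed part ⇒ clear
-z: ray from heatsink(0, -1, -1) has no placed part ⇒ clear

+x: clear; -y: clear; -z: clear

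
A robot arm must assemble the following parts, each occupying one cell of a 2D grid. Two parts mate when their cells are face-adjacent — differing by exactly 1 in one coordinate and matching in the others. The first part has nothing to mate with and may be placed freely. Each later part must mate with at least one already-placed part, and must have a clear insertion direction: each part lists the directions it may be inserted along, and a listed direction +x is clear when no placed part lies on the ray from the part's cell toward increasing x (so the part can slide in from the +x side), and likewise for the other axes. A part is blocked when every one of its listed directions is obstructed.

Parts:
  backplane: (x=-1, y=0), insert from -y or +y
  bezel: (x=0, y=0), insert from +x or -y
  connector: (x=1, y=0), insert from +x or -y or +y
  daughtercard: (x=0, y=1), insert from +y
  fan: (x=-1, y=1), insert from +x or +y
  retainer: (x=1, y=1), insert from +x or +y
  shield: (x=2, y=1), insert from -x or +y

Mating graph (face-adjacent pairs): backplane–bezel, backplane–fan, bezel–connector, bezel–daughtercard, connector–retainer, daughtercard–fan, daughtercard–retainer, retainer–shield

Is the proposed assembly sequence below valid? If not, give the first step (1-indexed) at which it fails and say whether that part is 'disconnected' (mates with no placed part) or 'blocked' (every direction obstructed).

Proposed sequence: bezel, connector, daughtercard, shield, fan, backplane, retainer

1. bezel@(0, 0) [+x clear] — {bezel}
2. connector@(1, 0) [+x clear] — {bezel, connector}
3. daughtercard@(0, 1) [+y clear] — {bezel, connector, daughtercard}
4. shield@(2, 1) — no placed neighbour ⇒ disconnected

Invalid at step 4 (disconnected)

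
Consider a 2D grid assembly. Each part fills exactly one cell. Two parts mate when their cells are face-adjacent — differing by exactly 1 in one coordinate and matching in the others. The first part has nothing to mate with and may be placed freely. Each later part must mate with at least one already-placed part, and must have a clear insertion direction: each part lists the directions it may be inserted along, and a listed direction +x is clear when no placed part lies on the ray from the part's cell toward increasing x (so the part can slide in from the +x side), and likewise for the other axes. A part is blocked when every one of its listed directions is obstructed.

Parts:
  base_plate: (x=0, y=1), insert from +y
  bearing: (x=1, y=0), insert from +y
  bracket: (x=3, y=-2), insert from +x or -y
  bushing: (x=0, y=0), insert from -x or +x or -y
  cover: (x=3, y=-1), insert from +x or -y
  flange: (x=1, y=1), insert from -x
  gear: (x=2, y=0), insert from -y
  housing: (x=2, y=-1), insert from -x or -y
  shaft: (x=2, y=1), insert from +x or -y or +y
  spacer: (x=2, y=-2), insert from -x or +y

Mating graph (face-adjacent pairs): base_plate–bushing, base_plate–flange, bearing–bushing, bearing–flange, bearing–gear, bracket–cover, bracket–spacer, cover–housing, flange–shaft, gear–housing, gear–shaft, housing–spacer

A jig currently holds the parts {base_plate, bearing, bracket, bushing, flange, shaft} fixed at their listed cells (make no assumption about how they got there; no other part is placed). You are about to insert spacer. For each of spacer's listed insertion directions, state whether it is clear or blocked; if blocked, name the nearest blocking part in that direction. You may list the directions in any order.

-x: ray from spacer(2, -2) has no placed part ⇒ clear
+y: nearest on ray is shaft@(2, 1) ⇒ blocked

+y: blocked by shaft; -x: clear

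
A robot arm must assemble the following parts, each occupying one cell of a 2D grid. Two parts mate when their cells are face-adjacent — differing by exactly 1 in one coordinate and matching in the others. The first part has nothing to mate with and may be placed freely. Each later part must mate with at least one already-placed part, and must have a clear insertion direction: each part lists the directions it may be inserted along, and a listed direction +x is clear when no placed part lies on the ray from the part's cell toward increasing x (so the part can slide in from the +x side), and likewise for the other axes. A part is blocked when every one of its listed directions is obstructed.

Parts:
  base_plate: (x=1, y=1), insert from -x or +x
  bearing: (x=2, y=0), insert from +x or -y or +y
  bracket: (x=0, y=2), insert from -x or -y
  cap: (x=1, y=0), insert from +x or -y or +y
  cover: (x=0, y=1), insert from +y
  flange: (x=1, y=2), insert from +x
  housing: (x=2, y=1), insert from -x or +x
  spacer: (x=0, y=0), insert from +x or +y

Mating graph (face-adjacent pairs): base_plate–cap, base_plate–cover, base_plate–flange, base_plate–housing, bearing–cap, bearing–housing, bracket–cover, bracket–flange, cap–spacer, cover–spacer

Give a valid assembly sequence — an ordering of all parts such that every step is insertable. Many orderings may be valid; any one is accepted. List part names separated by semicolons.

cap; base_plate; flange; housing; bearing; spacer; cover; bracket

1. cap@(1, 0) [+x clear] — {cap}
2. base_plate@(1, 1) [-x clear] — {base_plate, cap}
3. flange@(1, 2) [+x clear] — {base_plate, cap, flange}
4. housing@(2, 1) [+x clear] — {base_plate, cap, flange, housing}
5. bearing@(2, 0) [+x clear] — {base_plate, bearing, cap, flange, housing}
6. spacer@(0, 0) [+y clear] — {base_plate, bearing, cap, flange, housing, spacer}
7. cover@(0, 1) [+y clear] — {base_plate, bearing, cap, cover, flange, housing, spacer}
8. bracket@(0, 2) [-x clear] — {base_plate, bearing, bracket, cap, cover, flange, housing, spacer}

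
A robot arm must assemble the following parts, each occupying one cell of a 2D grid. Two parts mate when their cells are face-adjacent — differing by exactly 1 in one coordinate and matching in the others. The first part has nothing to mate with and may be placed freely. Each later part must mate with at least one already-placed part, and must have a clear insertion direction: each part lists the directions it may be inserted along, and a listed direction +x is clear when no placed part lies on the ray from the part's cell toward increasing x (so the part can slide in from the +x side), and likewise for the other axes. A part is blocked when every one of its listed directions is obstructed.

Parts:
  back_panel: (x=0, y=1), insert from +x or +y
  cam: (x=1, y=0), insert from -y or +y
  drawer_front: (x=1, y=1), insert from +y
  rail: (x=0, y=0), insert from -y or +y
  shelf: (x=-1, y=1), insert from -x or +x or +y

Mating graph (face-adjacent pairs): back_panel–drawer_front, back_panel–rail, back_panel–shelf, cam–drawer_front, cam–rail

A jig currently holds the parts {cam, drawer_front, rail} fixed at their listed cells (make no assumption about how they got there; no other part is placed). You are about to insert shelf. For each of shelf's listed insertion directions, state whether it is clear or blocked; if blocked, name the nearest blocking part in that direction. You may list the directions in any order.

+x: blocked by drawer_front; +y: clear; -x: clear

-x: ray from shelf(-1, 1) has no placed part ⇒ clear
+x: nearest on ray is drawer_front@(1, 1) ⇒ blocked
+y: ray from shelf(-1, 1) has no placed part ⇒ clear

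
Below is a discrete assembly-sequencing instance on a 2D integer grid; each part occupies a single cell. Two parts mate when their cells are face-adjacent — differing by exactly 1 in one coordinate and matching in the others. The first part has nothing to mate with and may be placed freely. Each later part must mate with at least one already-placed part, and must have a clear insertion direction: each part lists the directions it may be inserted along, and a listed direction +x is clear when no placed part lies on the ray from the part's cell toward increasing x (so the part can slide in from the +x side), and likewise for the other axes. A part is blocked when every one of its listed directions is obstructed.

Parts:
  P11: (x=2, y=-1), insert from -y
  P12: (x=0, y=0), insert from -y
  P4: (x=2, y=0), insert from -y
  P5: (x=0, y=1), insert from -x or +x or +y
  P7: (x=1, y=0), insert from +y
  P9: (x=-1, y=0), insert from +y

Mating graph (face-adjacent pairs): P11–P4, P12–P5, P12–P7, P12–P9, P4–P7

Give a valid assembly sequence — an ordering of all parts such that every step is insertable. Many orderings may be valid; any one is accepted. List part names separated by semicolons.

P12; P7; P5; P4; P11; P9

1. P12@(0, 0) [-y clear] — {P12}
2. P7@(1, 0) [+y clear] — {P12, P7}
3. P5@(0, 1) [-x clear] — {P12, P5, P7}
4. P4@(2, 0) [-y clear] — {P12, P4, P5, P7}
5. P11@(2, -1) [-y clear] — {P11, P12, P4, P5, P7}
6. P9@(-1, 0) [+y clear] — {P11, P12, P4, P5, P7, P9}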